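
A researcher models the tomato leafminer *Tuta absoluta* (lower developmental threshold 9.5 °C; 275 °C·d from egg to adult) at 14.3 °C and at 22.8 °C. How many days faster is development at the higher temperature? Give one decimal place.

36.6 days

At 14.3 °C: 275 / (14.3 − 9.5) = 275 / 4.8 = 57.292 d.
At 22.8 °C: 275 / (22.8 − 9.5) = 275 / 13.3 = 20.677 d.
Difference = |57.292 − 20.677| = 36.615 ≈ 36.6 days.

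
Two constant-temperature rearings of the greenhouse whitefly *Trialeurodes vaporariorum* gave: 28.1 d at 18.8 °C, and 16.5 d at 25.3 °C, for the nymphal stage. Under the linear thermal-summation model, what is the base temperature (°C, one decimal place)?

9.6 °C

Under the model K = D·(T − T_b), so D₁·(T₁ − T_b) = D₂·(T₂ − T_b).
28.1·(18.8 − T_b) = 16.5·(25.3 − T_b)
T_b = (28.1·18.8 − 16.5·25.3) / (28.1 − 16.5) = 110.83 / 11.6 = 9.554 °C ≈ 9.6 °C.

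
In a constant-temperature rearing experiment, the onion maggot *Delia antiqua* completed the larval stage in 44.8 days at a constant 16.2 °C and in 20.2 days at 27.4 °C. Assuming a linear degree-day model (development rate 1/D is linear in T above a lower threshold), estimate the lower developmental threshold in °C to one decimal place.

Equal thermal constants: D₁(T₁ − T_b) = D₂(T₂ − T_b).
44.8·(16.2 − T_b) = 20.2·(27.4 − T_b)
T_b = (44.8·16.2 − 20.2·27.4) / (44.8 − 20.2) = 172.28 / 24.6 = 7.003 °C ≈ 7.0 °C.

7.0 °C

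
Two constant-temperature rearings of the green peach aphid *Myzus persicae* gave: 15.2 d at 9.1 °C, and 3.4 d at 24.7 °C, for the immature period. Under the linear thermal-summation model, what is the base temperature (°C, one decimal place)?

Linear rate model ⇒ the product D·(T − T_b) is constant across temperatures.
15.2·(9.1 − T_b) = 3.4·(24.7 − T_b)
T_b = (15.2·9.1 − 3.4·24.7) / (15.2 − 3.4) = 54.34 / 11.8 = 4.605 °C ≈ 4.6 °C.

4.6 °C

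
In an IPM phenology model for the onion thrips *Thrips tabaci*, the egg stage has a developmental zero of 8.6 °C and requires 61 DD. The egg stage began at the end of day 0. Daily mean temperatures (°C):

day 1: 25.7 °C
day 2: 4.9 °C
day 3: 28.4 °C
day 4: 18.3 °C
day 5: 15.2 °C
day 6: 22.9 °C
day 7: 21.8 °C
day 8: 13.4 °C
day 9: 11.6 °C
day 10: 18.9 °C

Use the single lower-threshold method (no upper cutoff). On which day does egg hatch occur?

day 6

Daily DD above 8.6 °C: 17.1, 0.0, 19.8, 9.7, 6.6, 14.3, 13.2, 4.8, 3.0, 10.3.
Cumulative: 17.1, 17.1, 36.9, 46.6, 53.2, 67.5, 80.7, 85.5, 88.5, 98.8.
The total first reaches 61 DD on day 6.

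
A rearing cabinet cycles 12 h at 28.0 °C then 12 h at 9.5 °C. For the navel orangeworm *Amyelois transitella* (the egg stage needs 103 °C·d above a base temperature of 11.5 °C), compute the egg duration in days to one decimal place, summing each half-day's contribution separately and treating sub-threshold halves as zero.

Day half: max(0, 28.0 − 11.5) × 0.5 = 16.5 × 0.5 = 8.25 DD.
Night half: max(0, 9.5 − 11.5) × 0.5 = 0.0 × 0.5 = 0.00 DD.
Per 24 h: 8.25 DD/day.
Duration = 103 / 8.25 = 12.485 ≈ 12.5 days.

12.5 days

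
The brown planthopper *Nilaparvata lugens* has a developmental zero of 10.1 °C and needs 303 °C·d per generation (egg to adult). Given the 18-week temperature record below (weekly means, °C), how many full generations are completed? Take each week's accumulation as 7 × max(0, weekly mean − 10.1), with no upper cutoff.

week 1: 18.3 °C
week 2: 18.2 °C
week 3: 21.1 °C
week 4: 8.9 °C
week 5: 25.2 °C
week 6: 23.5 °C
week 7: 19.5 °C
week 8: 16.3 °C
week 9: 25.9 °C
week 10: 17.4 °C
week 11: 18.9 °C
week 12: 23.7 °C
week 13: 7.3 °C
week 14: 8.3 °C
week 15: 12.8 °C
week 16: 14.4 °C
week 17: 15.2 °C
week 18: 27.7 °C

Weekly DD (7 × max(0, T̄ − 10.1)): 57.4, 56.7, 77.0, 0.0, 105.7, 93.8, 65.8, 43.4, 110.6, 51.1, 61.6, 95.2, 0.0, 0.0, 18.9, 30.1, 35.7, 123.2.
Season total = 1026.2 DD.
Complete generations = ⌊1026.2 / 303⌋ = 3.

3 generations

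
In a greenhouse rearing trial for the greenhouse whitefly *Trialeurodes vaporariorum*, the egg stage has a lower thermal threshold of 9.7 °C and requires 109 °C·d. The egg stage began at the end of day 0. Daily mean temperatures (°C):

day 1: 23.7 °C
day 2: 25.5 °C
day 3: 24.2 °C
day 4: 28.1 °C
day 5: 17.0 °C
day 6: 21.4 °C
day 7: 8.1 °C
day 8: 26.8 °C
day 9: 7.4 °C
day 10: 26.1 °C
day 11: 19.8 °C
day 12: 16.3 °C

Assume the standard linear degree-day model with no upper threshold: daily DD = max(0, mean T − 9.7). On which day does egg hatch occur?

Daily DD above 9.7 °C: 14.0, 15.8, 14.5, 18.4, 7.3, 11.7, 0.0, 17.1, 0.0, 16.4, 10.1, 6.6.
Cumulative: 14.0, 29.8, 44.3, 62.7, 70.0, 81.7, 81.7, 98.8, 98.8, 115.2, 125.3, 131.9.
The total first reaches 109 DD on day 10.

day 10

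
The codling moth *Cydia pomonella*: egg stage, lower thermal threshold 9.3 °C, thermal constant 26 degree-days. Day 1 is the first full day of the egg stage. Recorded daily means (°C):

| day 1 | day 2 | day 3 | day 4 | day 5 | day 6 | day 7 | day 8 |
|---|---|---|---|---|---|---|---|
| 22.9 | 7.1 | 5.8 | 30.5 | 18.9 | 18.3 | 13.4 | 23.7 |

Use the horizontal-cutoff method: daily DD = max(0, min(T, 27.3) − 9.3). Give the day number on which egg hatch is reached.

day 4

Daily DD above 9.3 °C (capped at 18.0): 13.6, 0.0, 0.0, 18.0, 9.6, 9.0, 4.1, 14.4.
Cumulative: 13.6, 13.6, 13.6, 31.6, 41.2, 50.2, 54.3, 68.7.
The total first reaches 26 DD on day 4.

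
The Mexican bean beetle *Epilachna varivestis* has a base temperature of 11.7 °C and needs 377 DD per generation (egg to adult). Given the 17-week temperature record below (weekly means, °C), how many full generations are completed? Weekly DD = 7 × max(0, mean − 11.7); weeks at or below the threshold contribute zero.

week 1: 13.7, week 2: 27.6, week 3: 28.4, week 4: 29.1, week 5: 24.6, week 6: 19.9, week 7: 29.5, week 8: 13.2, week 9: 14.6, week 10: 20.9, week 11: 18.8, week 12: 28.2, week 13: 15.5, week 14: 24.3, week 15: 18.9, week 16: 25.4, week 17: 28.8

Weekly DD (7 × max(0, T̄ − 11.7)): 14.0, 111.3, 116.9, 121.8, 90.3, 57.4, 124.6, 10.5, 20.3, 64.4, 49.7, 115.5, 26.6, 88.2, 50.4, 95.9, 119.7.
Season total = 1277.5 DD.
Complete generations = ⌊1277.5 / 377⌋ = 3.

3 generations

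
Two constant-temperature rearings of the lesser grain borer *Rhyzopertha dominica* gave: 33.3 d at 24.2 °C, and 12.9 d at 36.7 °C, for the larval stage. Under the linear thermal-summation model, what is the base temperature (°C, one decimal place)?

16.3 °C

Equal thermal constants: D₁(T₁ − T_b) = D₂(T₂ − T_b).
33.3·(24.2 − T_b) = 12.9·(36.7 − T_b)
T_b = (33.3·24.2 − 12.9·36.7) / (33.3 − 12.9) = 332.43 / 20.4 = 16.296 °C ≈ 16.3 °C.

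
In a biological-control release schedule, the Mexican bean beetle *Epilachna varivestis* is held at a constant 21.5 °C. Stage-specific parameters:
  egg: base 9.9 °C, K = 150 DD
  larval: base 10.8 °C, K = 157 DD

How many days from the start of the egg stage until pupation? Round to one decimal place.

egg: 150 / (21.5 − 9.9) = 150 / 11.6 = 12.931 d.
larval: 157 / (21.5 − 10.8) = 157 / 10.7 = 14.673 d.
Sum = 27.604 ≈ 27.6 days.

27.6 days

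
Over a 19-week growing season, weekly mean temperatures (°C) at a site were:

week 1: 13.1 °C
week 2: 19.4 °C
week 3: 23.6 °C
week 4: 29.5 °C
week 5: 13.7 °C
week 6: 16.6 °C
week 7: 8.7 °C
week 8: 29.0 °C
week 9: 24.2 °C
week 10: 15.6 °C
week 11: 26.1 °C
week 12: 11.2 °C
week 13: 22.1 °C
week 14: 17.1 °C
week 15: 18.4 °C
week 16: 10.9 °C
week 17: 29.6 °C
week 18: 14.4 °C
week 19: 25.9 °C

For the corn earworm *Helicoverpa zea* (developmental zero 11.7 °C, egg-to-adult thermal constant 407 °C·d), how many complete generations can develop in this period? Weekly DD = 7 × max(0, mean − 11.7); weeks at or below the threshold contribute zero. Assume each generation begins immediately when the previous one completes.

2 generations

Weekly DD (7 × max(0, T̄ − 11.7)): 9.8, 53.9, 83.3, 124.6, 14.0, 34.3, 0.0, 121.1, 87.5, 27.3, 100.8, 0.0, 72.8, 37.8, 46.9, 0.0, 125.3, 18.9, 99.4.
Season total = 1057.7 DD.
Complete generations = ⌊1057.7 / 407⌋ = 2.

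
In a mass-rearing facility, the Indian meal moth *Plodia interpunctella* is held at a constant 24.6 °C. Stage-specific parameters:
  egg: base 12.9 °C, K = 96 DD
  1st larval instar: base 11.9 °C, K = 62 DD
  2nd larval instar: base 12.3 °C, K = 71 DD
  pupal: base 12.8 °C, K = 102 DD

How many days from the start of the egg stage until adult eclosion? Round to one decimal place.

egg: 96 / (24.6 − 12.9) = 96 / 11.7 = 8.205 d.
1st larval instar: 62 / (24.6 − 11.9) = 62 / 12.7 = 4.882 d.
2nd larval instar: 71 / (24.6 − 12.3) = 71 / 12.3 = 5.772 d.
pupal: 102 / (24.6 − 12.8) = 102 / 11.8 = 8.644 d.
Sum = 27.503 ≈ 27.5 days.

27.5 days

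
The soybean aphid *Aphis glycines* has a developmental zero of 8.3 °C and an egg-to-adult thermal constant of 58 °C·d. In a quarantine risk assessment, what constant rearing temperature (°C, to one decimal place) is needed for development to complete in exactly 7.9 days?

Required daily accumulation = 58 / 7.9 = 7.342 DD/day.
T = T_base + 7.342 = 8.3 + 7.342 = 15.642 ≈ 15.6 °C.

15.6 °C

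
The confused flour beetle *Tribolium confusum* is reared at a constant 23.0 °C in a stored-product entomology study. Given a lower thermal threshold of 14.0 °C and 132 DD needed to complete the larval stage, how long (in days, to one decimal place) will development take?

Daily accumulation = 23.0 − 14.0 = 9.0 DD/day.
Duration = 132 / 9.0 = 14.667 ≈ 14.7 days.

14.7 days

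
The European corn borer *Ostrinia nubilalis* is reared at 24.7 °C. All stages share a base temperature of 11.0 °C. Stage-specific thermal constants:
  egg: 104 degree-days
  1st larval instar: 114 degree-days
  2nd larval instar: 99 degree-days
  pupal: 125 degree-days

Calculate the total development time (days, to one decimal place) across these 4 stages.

32.3 days

Daily accumulation at 24.7 °C = 24.7 − 11.0 = 13.7 DD/day.
Total K = 104 + 114 + 99 + 125 = 442 DD.
Total duration = 442 / 13.7 = 32.263 ≈ 32.3 days.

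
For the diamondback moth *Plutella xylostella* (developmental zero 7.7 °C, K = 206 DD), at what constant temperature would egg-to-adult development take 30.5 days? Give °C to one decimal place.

Required daily accumulation = 206 / 30.5 = 6.754 DD/day.
T = T_base + 6.754 = 7.7 + 6.754 = 14.454 ≈ 14.5 °C.

14.5 °C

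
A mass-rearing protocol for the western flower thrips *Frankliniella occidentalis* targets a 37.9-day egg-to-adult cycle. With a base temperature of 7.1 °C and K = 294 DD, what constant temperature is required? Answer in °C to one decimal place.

Required daily accumulation = 294 / 37.9 = 7.757 DD/day.
T = T_base + 7.757 = 7.1 + 7.757 = 14.857 ≈ 14.9 °C.

14.9 °C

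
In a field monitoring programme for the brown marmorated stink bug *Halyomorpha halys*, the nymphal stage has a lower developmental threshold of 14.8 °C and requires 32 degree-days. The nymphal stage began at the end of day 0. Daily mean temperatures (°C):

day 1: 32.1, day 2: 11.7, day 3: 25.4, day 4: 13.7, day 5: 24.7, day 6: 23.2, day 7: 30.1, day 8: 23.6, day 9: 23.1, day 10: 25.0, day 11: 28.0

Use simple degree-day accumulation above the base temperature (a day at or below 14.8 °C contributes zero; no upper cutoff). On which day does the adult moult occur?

Daily DD above 14.8 °C: 17.3, 0.0, 10.6, 0.0, 9.9, 8.4, 15.3, 8.8, 8.3, 10.2, 13.2.
Cumulative: 17.3, 17.3, 27.9, 27.9, 37.8, 46.2, 61.5, 70.3, 78.6, 88.8, 102.0.
The total first reaches 32 DD on day 5.

day 5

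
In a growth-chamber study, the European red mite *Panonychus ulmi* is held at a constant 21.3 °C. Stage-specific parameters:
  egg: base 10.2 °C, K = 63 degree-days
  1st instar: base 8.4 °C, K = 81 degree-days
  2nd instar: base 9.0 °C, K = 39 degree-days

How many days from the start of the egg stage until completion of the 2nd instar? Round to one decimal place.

15.1 days

egg: 63 / (21.3 − 10.2) = 63 / 11.1 = 5.676 d.
1st instar: 81 / (21.3 − 8.4) = 81 / 12.9 = 6.279 d.
2nd instar: 39 / (21.3 − 9.0) = 39 / 12.3 = 3.171 d.
Sum = 15.125 ≈ 15.1 days.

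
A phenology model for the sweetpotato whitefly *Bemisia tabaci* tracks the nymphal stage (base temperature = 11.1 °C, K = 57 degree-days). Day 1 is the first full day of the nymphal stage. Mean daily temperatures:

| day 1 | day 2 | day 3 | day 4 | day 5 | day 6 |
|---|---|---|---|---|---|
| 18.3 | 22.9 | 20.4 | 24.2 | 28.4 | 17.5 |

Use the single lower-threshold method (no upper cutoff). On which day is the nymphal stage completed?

Daily DD above 11.1 °C: 7.2, 11.8, 9.3, 13.1, 17.3, 6.4.
Cumulative: 7.2, 19.0, 28.3, 41.4, 58.7, 65.1.
The total first reaches 57 DD on day 5.

day 5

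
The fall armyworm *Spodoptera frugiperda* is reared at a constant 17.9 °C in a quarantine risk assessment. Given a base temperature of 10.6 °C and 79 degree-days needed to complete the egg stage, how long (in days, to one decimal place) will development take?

Daily accumulation = 17.9 − 10.6 = 7.3 DD/day.
Duration = 79 / 7.3 = 10.822 ≈ 10.8 days.

10.8 days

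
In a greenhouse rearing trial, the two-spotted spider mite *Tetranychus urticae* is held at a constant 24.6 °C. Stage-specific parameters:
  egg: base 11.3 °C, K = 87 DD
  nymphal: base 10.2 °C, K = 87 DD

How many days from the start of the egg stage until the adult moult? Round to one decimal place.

egg: 87 / (24.6 − 11.3) = 87 / 13.3 = 6.541 d.
nymphal: 87 / (24.6 − 10.2) = 87 / 14.4 = 6.042 d.
Sum = 12.583 ≈ 12.6 days.

12.6 days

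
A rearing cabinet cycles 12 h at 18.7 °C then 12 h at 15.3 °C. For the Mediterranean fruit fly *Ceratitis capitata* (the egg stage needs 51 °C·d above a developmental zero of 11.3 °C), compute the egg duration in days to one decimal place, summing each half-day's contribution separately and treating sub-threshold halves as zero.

Day half: max(0, 18.7 − 11.3) × 0.5 = 7.4 × 0.5 = 3.70 DD.
Night half: max(0, 15.3 − 11.3) × 0.5 = 4.0 × 0.5 = 2.00 DD.
Per 24 h: 5.70 DD/day.
Duration = 51 / 5.70 = 8.947 ≈ 8.9 days.

8.9 days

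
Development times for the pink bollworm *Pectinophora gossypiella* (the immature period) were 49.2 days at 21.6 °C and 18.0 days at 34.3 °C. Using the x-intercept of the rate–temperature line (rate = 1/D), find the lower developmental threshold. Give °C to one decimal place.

14.3 °C

Under the model K = D·(T − T_b), so D₁·(T₁ − T_b) = D₂·(T₂ − T_b).
49.2·(21.6 − T_b) = 18.0·(34.3 − T_b)
T_b = (49.2·21.6 − 18.0·34.3) / (49.2 − 18.0) = 445.32 / 31.2 = 14.273 °C ≈ 14.3 °C.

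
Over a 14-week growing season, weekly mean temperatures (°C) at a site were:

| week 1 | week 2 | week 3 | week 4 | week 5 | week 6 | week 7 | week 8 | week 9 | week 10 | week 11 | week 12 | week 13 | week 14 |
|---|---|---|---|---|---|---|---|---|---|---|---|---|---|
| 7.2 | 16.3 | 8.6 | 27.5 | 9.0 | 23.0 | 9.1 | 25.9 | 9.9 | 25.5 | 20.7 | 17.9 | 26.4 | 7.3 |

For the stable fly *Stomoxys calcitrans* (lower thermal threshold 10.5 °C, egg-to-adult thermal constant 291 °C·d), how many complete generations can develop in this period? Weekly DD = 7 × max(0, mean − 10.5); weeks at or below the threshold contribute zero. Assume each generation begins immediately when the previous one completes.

Weekly DD (7 × max(0, T̄ − 10.5)): 0.0, 40.6, 0.0, 119.0, 0.0, 87.5, 0.0, 107.8, 0.0, 105.0, 71.4, 51.8, 111.3, 0.0.
Season total = 694.4 DD.
Complete generations = ⌊694.4 / 291⌋ = 2.

2 generations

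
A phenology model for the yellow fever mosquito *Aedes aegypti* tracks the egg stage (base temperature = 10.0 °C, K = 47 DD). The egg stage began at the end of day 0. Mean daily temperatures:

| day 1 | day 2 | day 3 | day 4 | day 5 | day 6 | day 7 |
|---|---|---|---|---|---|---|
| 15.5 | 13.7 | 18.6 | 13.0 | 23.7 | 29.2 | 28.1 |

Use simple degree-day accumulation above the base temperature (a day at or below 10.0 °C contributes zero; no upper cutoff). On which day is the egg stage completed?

day 6

Daily DD above 10.0 °C: 5.5, 3.7, 8.6, 3.0, 13.7, 19.2, 18.1.
Cumulative: 5.5, 9.2, 17.8, 20.8, 34.5, 53.7, 71.8.
The total first reaches 47 DD on day 6.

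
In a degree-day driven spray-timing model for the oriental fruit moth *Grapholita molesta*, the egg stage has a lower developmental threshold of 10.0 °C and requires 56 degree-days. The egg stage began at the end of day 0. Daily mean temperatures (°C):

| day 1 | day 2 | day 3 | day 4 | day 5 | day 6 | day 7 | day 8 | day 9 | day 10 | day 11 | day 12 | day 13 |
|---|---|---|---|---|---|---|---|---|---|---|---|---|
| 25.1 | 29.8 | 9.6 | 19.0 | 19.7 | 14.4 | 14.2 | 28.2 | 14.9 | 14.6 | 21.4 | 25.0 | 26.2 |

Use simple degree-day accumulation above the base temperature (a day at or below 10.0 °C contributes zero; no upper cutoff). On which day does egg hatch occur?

day 6

Daily DD above 10.0 °C: 15.1, 19.8, 0.0, 9.0, 9.7, 4.4, 4.2, 18.2, 4.9, 4.6, 11.4, 15.0, 16.2.
Cumulative: 15.1, 34.9, 34.9, 43.9, 53.6, 58.0, 62.2, 80.4, 85.3, 89.9, 101.3, 116.3, 132.5.
The total first reaches 56 DD on day 6.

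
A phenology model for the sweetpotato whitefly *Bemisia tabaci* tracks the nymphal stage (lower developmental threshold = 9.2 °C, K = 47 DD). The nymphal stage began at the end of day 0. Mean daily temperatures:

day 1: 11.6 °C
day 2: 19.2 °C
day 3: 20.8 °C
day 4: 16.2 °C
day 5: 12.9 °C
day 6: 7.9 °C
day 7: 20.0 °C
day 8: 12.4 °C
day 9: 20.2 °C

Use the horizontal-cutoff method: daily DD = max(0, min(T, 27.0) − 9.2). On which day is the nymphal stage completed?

Daily DD above 9.2 °C (capped at 17.8): 2.4, 10.0, 11.6, 7.0, 3.7, 0.0, 10.8, 3.2, 11.0.
Cumulative: 2.4, 12.4, 24.0, 31.0, 34.7, 34.7, 45.5, 48.7, 59.7.
The total first reaches 47 DD on day 8.

day 8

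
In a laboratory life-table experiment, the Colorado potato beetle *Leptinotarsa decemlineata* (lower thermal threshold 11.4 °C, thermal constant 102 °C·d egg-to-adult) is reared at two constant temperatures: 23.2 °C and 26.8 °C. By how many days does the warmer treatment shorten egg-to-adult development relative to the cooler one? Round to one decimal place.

At 23.2 °C: 102 / (23.2 − 11.4) = 102 / 11.8 = 8.644 d.
At 26.8 °C: 102 / (26.8 − 11.4) = 102 / 15.4 = 6.623 d.
Difference = |8.644 − 6.623| = 2.021 ≈ 2.0 days.

2.0 days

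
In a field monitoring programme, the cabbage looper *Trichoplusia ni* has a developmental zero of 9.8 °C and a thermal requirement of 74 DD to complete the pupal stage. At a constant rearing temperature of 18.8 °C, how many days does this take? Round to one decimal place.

8.2 days

Daily accumulation = 18.8 − 9.8 = 9.0 DD/day.
Duration = 74 / 9.0 = 8.222 ≈ 8.2 days.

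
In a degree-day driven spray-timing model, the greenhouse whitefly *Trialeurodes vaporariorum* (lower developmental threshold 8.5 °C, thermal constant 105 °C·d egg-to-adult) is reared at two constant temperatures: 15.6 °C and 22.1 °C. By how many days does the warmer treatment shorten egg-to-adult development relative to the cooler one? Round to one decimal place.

7.1 days

At 15.6 °C: 105 / (15.6 − 8.5) = 105 / 7.1 = 14.789 d.
At 22.1 °C: 105 / (22.1 − 8.5) = 105 / 13.6 = 7.721 d.
Difference = |14.789 − 7.721| = 7.068 ≈ 7.1 days.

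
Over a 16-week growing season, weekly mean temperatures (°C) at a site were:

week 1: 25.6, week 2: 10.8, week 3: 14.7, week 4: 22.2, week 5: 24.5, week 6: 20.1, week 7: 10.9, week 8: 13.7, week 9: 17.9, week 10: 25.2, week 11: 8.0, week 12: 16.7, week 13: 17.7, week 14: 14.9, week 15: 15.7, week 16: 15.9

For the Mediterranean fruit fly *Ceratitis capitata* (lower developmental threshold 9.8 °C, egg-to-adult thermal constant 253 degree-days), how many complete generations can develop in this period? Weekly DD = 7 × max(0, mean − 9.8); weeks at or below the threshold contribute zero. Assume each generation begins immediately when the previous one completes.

Weekly DD (7 × max(0, T̄ − 9.8)): 110.6, 7.0, 34.3, 86.8, 102.9, 72.1, 7.7, 27.3, 56.7, 107.8, 0.0, 48.3, 55.3, 35.7, 41.3, 42.7.
Season total = 836.5 DD.
Complete generations = ⌊836.5 / 253⌋ = 3.

3 generations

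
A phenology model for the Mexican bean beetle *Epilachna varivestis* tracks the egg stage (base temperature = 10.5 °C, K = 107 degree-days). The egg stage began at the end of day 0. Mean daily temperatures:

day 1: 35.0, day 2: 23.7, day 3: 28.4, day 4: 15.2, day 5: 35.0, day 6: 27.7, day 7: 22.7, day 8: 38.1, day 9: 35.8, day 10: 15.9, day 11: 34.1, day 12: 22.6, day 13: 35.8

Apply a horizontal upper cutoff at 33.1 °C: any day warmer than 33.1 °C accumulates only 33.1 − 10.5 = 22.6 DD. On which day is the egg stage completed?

Daily DD above 10.5 °C (capped at 22.6): 22.6, 13.2, 17.9, 4.7, 22.6, 17.2, 12.2, 22.6, 22.6, 5.4, 22.6, 12.1, 22.6.
Cumulative: 22.6, 35.8, 53.7, 58.4, 81.0, 98.2, 110.4, 133.0, 155.6, 161.0, 183.6, 195.7, 218.3.
The total first reaches 107 DD on day 7.

day 7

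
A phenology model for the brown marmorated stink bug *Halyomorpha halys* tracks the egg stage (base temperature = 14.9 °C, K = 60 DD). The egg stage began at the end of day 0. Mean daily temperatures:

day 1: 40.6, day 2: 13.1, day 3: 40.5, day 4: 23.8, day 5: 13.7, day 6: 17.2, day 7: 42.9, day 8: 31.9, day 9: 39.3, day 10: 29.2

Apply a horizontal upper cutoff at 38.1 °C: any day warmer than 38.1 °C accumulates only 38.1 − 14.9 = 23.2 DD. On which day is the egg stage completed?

day 7

Daily DD above 14.9 °C (capped at 23.2): 23.2, 0.0, 23.2, 8.9, 0.0, 2.3, 23.2, 17.0, 23.2, 14.3.
Cumulative: 23.2, 23.2, 46.4, 55.3, 55.3, 57.6, 80.8, 97.8, 121.0, 135.3.
The total first reaches 60 DD on day 7.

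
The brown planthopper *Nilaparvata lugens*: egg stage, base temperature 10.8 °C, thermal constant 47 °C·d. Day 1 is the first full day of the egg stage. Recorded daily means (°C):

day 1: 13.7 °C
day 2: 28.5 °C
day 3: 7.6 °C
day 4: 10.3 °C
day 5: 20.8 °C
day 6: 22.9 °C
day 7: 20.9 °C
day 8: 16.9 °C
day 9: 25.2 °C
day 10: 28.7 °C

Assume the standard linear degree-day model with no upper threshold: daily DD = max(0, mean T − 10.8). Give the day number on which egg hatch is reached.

day 7

Daily DD above 10.8 °C: 2.9, 17.7, 0.0, 0.0, 10.0, 12.1, 10.1, 6.1, 14.4, 17.9.
Cumulative: 2.9, 20.6, 20.6, 20.6, 30.6, 42.7, 52.8, 58.9, 73.3, 91.2.
The total first reaches 47 DD on day 7.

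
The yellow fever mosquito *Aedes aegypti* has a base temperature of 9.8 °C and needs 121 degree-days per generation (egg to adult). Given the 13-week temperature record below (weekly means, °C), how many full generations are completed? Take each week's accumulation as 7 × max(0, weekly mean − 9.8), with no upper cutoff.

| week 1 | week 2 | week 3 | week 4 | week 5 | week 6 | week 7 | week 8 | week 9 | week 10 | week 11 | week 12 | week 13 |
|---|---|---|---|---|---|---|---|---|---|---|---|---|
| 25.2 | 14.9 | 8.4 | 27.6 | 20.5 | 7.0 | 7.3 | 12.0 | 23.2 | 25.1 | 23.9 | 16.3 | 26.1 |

Weekly DD (7 × max(0, T̄ − 9.8)): 107.8, 35.7, 0.0, 124.6, 74.9, 0.0, 0.0, 15.4, 93.8, 107.1, 98.7, 45.5, 114.1.
Season total = 817.6 DD.
Complete generations = ⌊817.6 / 121⌋ = 6.

6 generations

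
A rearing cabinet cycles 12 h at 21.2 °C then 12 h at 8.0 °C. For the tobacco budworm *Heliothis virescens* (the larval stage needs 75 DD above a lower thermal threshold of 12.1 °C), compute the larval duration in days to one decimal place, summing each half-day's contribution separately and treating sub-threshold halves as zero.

16.5 days

Day half: max(0, 21.2 − 12.1) × 0.5 = 9.1 × 0.5 = 4.55 DD.
Night half: max(0, 8.0 − 12.1) × 0.5 = 0.0 × 0.5 = 0.00 DD.
Per 24 h: 4.55 DD/day.
Duration = 75 / 4.55 = 16.484 ≈ 16.5 days.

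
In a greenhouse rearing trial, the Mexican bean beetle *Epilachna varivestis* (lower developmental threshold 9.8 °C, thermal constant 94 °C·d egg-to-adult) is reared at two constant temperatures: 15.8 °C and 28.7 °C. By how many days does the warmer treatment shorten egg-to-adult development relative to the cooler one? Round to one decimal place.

At 15.8 °C: 94 / (15.8 − 9.8) = 94 / 6.0 = 15.667 d.
At 28.7 °C: 94 / (28.7 − 9.8) = 94 / 18.9 = 4.974 d.
Difference = |15.667 − 4.974| = 10.693 ≈ 10.7 days.

10.7 days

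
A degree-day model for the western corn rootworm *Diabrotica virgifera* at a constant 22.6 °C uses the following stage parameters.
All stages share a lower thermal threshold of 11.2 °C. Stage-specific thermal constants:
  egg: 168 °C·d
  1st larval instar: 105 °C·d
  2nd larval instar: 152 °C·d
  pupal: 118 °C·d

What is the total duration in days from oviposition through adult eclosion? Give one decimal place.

47.6 days

Daily accumulation at 22.6 °C = 22.6 − 11.2 = 11.4 DD/day.
Total K = 168 + 105 + 152 + 118 = 543 DD.
Total duration = 543 / 11.4 = 47.632 ≈ 47.6 days.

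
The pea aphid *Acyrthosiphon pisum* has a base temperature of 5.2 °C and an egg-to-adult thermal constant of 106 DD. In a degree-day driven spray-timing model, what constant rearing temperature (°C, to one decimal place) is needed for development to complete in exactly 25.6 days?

9.3 °C

Required daily accumulation = 106 / 25.6 = 4.141 DD/day.
T = T_base + 4.141 = 5.2 + 4.141 = 9.341 ≈ 9.3 °C.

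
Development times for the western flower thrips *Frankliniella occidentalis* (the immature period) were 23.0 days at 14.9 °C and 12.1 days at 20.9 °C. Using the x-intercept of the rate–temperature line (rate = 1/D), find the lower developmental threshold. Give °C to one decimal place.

Linear rate model ⇒ the product D·(T − T_b) is constant across temperatures.
23.0·(14.9 − T_b) = 12.1·(20.9 − T_b)
T_b = (23.0·14.9 − 12.1·20.9) / (23.0 − 12.1) = 89.81 / 10.9 = 8.239 °C ≈ 8.2 °C.

8.2 °C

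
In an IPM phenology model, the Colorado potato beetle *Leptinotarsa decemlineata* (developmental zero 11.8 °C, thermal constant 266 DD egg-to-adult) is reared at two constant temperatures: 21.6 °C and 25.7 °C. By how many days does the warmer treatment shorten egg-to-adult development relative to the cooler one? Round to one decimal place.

8.0 days

At 21.6 °C: 266 / (21.6 − 11.8) = 266 / 9.8 = 27.143 d.
At 25.7 °C: 266 / (25.7 − 11.8) = 266 / 13.9 = 19.137 d.
Difference = |27.143 − 19.137| = 8.006 ≈ 8.0 days.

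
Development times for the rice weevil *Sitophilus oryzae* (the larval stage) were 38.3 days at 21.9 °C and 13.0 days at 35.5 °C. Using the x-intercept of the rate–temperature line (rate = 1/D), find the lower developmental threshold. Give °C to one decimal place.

14.9 °C

Under the model K = D·(T − T_b), so D₁·(T₁ − T_b) = D₂·(T₂ − T_b).
38.3·(21.9 − T_b) = 13.0·(35.5 − T_b)
T_b = (38.3·21.9 − 13.0·35.5) / (38.3 − 13.0) = 377.27 / 25.3 = 14.912 °C ≈ 14.9 °C.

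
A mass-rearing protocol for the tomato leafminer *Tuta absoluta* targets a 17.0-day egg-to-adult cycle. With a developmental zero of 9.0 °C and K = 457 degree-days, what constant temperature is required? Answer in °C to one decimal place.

35.9 °C

Required daily accumulation = 457 / 17.0 = 26.882 DD/day.
T = T_base + 26.882 = 9.0 + 26.882 = 35.882 ≈ 35.9 °C.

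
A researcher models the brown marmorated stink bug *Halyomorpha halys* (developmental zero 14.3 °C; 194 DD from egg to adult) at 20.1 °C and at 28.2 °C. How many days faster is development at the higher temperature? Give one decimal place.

19.5 days

At 20.1 °C: 194 / (20.1 − 14.3) = 194 / 5.8 = 33.448 d.
At 28.2 °C: 194 / (28.2 − 14.3) = 194 / 13.9 = 13.957 d.
Difference = |33.448 − 13.957| = 19.491 ≈ 19.5 days.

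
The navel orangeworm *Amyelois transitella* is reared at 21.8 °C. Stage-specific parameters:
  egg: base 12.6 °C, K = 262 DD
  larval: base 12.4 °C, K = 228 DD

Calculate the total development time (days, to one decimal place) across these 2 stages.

52.7 days

egg: 262 / (21.8 − 12.6) = 262 / 9.2 = 28.478 d.
larval: 228 / (21.8 − 12.4) = 228 / 9.4 = 24.255 d.
Sum = 52.734 ≈ 52.7 days.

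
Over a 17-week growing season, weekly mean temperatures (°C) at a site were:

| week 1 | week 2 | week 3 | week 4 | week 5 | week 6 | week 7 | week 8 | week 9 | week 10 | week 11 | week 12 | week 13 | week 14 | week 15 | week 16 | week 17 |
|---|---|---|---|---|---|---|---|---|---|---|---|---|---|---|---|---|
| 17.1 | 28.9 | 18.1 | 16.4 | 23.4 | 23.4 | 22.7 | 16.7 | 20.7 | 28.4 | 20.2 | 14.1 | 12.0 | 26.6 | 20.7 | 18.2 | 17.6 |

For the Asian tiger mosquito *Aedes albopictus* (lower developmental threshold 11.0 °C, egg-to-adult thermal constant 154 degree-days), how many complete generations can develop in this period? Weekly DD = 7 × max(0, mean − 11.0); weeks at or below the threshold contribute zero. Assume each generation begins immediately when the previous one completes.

7 generations

Weekly DD (7 × max(0, T̄ − 11.0)): 42.7, 125.3, 49.7, 37.8, 86.8, 86.8, 81.9, 39.9, 67.9, 121.8, 64.4, 21.7, 7.0, 109.2, 67.9, 50.4, 46.2.
Season total = 1107.4 DD.
Complete generations = ⌊1107.4 / 154⌋ = 7.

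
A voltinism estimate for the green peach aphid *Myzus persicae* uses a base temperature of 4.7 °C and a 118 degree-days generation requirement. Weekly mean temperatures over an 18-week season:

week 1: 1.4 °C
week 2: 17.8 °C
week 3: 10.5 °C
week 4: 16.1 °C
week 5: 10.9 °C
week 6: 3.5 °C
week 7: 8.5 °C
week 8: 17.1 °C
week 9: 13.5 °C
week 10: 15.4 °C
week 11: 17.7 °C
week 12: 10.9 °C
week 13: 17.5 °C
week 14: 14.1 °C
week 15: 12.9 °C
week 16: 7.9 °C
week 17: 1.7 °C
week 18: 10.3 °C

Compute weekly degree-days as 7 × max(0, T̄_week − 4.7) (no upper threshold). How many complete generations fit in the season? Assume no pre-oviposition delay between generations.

Weekly DD (7 × max(0, T̄ − 4.7)): 0.0, 91.7, 40.6, 79.8, 43.4, 0.0, 26.6, 86.8, 61.6, 74.9, 91.0, 43.4, 89.6, 65.8, 57.4, 22.4, 0.0, 39.2.
Season total = 914.2 DD.
Complete generations = ⌊914.2 / 118⌋ = 7.

7 generations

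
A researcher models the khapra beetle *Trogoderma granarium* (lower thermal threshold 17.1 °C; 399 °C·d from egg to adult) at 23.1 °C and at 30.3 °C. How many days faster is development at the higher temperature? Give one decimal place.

36.3 days

At 23.1 °C: 399 / (23.1 − 17.1) = 399 / 6.0 = 66.500 d.
At 30.3 °C: 399 / (30.3 − 17.1) = 399 / 13.2 = 30.227 d.
Difference = |66.500 − 30.227| = 36.273 ≈ 36.3 days.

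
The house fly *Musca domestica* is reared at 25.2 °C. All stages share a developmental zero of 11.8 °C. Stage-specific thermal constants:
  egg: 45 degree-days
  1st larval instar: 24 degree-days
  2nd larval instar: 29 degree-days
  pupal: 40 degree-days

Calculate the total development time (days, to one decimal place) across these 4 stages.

10.3 days

Daily accumulation at 25.2 °C = 25.2 − 11.8 = 13.4 DD/day.
Total K = 45 + 24 + 29 + 40 = 138 DD.
Total duration = 138 / 13.4 = 10.299 ≈ 10.3 days.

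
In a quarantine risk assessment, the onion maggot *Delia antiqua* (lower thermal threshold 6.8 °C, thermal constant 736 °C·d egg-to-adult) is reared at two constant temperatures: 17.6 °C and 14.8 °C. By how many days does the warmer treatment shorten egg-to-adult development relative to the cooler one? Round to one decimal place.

At 17.6 °C: 736 / (17.6 − 6.8) = 736 / 10.8 = 68.148 d.
At 14.8 °C: 736 / (14.8 − 6.8) = 736 / 8.0 = 92.000 d.
Difference = |68.148 − 92.000| = 23.852 ≈ 23.9 days.

23.9 days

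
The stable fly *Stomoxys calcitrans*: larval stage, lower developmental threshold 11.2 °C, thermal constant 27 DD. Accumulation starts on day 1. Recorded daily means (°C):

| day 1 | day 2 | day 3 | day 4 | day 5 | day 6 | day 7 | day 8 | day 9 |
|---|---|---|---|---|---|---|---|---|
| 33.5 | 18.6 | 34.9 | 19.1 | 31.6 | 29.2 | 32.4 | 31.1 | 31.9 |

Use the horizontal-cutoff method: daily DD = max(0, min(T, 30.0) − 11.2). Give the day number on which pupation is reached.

Daily DD above 11.2 °C (capped at 18.8): 18.8, 7.4, 18.8, 7.9, 18.8, 18.0, 18.8, 18.8, 18.8.
Cumulative: 18.8, 26.2, 45.0, 52.9, 71.7, 89.7, 108.5, 127.3, 146.1.
The total first reaches 27 DD on day 3.

day 3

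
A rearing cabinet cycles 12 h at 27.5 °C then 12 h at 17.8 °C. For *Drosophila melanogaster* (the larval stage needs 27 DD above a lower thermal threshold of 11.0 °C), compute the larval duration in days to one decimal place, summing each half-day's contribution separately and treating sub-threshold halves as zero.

2.3 days

Day half: max(0, 27.5 − 11.0) × 0.5 = 16.5 × 0.5 = 8.25 DD.
Night half: max(0, 17.8 − 11.0) × 0.5 = 6.8 × 0.5 = 3.40 DD.
Per 24 h: 11.65 DD/day.
Duration = 27 / 11.65 = 2.318 ≈ 2.3 days.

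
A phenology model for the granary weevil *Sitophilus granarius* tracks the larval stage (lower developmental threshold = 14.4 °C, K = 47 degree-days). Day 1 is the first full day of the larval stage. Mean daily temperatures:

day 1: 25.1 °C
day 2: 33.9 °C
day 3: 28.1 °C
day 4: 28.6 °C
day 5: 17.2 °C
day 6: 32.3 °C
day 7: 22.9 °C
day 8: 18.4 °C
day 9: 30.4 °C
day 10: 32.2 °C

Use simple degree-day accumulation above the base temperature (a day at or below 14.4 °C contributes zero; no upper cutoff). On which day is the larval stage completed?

Daily DD above 14.4 °C: 10.7, 19.5, 13.7, 14.2, 2.8, 17.9, 8.5, 4.0, 16.0, 17.8.
Cumulative: 10.7, 30.2, 43.9, 58.1, 60.9, 78.8, 87.3, 91.3, 107.3, 125.1.
The total first reaches 47 DD on day 4.

day 4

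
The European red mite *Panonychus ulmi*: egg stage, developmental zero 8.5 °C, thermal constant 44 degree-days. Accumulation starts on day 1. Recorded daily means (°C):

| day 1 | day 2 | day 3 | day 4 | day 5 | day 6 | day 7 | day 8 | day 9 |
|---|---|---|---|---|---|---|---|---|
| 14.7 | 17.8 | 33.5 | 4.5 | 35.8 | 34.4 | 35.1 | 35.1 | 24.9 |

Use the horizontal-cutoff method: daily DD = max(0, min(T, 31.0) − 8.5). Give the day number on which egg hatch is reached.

day 5

Daily DD above 8.5 °C (capped at 22.5): 6.2, 9.3, 22.5, 0.0, 22.5, 22.5, 22.5, 22.5, 16.4.
Cumulative: 6.2, 15.5, 38.0, 38.0, 60.5, 83.0, 105.5, 128.0, 144.4.
The total first reaches 44 DD on day 5.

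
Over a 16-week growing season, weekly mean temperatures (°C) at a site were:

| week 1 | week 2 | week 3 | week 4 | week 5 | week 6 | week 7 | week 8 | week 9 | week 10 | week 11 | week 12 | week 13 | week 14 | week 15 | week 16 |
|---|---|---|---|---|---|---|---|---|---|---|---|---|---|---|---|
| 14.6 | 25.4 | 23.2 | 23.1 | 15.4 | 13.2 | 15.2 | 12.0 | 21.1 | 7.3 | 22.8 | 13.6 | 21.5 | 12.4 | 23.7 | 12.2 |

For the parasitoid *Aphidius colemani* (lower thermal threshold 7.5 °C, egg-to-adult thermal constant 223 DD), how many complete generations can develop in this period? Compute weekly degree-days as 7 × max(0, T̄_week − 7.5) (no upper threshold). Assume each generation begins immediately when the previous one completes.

Weekly DD (7 × max(0, T̄ − 7.5)): 49.7, 125.3, 109.9, 109.2, 55.3, 39.9, 53.9, 31.5, 95.2, 0.0, 107.1, 42.7, 98.0, 34.3, 113.4, 32.9.
Season total = 1098.3 DD.
Complete generations = ⌊1098.3 / 223⌋ = 4.

4 generations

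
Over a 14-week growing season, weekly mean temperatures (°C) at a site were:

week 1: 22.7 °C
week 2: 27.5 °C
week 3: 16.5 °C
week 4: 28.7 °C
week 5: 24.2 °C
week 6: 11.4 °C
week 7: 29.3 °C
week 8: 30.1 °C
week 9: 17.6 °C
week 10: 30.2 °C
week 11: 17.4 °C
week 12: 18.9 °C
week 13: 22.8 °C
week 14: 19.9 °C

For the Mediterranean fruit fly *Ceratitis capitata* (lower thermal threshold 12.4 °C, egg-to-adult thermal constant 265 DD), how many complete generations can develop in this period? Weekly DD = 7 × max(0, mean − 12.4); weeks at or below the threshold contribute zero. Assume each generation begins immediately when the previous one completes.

Weekly DD (7 × max(0, T̄ − 12.4)): 72.1, 105.7, 28.7, 114.1, 82.6, 0.0, 118.3, 123.9, 36.4, 124.6, 35.0, 45.5, 72.8, 52.5.
Season total = 1012.2 DD.
Complete generations = ⌊1012.2 / 265⌋ = 3.

3 generations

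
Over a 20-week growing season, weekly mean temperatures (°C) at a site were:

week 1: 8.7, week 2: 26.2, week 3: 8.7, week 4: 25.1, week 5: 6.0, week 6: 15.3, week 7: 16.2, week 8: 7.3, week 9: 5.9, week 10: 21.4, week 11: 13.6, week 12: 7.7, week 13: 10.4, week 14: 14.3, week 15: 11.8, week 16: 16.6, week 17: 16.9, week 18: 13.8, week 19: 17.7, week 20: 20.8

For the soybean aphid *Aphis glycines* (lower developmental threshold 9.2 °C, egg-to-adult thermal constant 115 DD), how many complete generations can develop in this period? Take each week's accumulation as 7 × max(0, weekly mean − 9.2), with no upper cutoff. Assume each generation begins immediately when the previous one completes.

6 generations

Weekly DD (7 × max(0, T̄ − 9.2)): 0.0, 119.0, 0.0, 111.3, 0.0, 42.7, 49.0, 0.0, 0.0, 85.4, 30.8, 0.0, 8.4, 35.7, 18.2, 51.8, 53.9, 32.2, 59.5, 81.2.
Season total = 779.1 DD.
Complete generations = ⌊779.1 / 115⌋ = 6.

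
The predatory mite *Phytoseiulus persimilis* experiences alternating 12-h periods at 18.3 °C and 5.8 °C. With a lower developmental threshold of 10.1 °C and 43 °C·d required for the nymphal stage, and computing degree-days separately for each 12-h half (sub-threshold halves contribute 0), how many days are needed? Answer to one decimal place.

Day half: max(0, 18.3 − 10.1) × 0.5 = 8.2 × 0.5 = 4.10 DD.
Night half: max(0, 5.8 − 10.1) × 0.5 = 0.0 × 0.5 = 0.00 DD.
Per 24 h: 4.10 DD/day.
Duration = 43 / 4.10 = 10.488 ≈ 10.5 days.

10.5 days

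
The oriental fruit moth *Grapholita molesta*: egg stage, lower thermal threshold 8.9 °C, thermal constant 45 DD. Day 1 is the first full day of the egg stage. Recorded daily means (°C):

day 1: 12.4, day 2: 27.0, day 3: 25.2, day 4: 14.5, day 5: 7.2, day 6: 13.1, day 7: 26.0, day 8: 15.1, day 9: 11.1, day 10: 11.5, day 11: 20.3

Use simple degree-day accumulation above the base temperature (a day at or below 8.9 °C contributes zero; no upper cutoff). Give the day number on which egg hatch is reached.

day 6

Daily DD above 8.9 °C: 3.5, 18.1, 16.3, 5.6, 0.0, 4.2, 17.1, 6.2, 2.2, 2.6, 11.4.
Cumulative: 3.5, 21.6, 37.9, 43.5, 43.5, 47.7, 64.8, 71.0, 73.2, 75.8, 87.2.
The total first reaches 45 DD on day 6.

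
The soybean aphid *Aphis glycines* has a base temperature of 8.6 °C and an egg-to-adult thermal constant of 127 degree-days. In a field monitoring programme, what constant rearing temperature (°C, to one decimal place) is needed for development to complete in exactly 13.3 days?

Required daily accumulation = 127 / 13.3 = 9.549 DD/day.
T = T_base + 9.549 = 8.6 + 9.549 = 18.149 ≈ 18.1 °C.

18.1 °C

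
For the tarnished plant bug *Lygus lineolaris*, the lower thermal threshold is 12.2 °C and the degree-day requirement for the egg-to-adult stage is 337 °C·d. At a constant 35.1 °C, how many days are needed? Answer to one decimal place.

14.7 days

Daily accumulation = 35.1 − 12.2 = 22.9 DD/day.
Duration = 337 / 22.9 = 14.716 ≈ 14.7 days.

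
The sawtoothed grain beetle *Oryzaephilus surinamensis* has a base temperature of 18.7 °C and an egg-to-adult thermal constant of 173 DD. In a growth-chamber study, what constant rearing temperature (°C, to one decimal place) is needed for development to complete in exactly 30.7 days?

24.3 °C

Required daily accumulation = 173 / 30.7 = 5.635 DD/day.
T = T_base + 5.635 = 18.7 + 5.635 = 24.335 ≈ 24.3 °C.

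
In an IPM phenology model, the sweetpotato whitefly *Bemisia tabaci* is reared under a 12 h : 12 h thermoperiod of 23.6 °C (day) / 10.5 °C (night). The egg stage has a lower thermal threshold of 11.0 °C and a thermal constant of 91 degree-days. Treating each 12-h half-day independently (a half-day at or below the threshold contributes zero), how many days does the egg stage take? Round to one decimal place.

Day half: max(0, 23.6 − 11.0) × 0.5 = 12.6 × 0.5 = 6.30 DD.
Night half: max(0, 10.5 − 11.0) × 0.5 = 0.0 × 0.5 = 0.00 DD.
Per 24 h: 6.30 DD/day.
Duration = 91 / 6.30 = 14.444 ≈ 14.4 days.

14.4 days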